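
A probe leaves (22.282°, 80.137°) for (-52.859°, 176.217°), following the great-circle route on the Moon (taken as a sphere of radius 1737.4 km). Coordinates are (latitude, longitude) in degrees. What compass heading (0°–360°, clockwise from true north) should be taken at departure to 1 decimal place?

Δλ = 96.080° = 1.6769 rad.
y = sin Δλ · cos φ₂ = (0.9944)(0.6038) = 0.6004
x = cos φ₁ sin φ₂ − sin φ₁ cos φ₂ cos Δλ = (0.9253)(-0.7972) − (0.3792)(0.6038)(-0.1059) = -0.7134
θ = atan2(y, x) = 139.92°, so the bearing is 139.9°.

139.9°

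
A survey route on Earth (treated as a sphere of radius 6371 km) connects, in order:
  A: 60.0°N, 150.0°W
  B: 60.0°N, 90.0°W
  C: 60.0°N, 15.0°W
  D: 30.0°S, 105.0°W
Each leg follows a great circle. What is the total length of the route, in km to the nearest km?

Leg A→B: central angle 0.5054 rad, distance 3219.7 km.
Leg B→C: central angle 0.6186 rad, distance 3941.0 km.
Leg C→D: central angle 2.0186 rad, distance 12860.7 km.
Total: 3219.7 + 3941.0 + 12860.7 ≈ 20021 km.

20021 km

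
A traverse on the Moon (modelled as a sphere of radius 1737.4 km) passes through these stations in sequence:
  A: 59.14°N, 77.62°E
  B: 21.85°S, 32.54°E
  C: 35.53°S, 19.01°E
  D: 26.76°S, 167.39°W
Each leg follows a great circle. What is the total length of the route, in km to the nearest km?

Leg A→B: central angle 1.5541 rad, distance 2700.1 km.
Leg B→C: central angle 0.3154 rad, distance 548.0 km.
Leg C→D: central angle 2.0493 rad, distance 3560.5 km.
Total: 2700.1 + 548.0 + 3560.5 ≈ 6809 km.

6809 km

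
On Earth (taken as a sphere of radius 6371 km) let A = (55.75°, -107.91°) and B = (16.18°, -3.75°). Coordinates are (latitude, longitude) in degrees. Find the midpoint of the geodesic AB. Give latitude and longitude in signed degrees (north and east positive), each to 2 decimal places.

48.23°, -37.31°

Central angle δ = 1.4725 rad. Interpolating on the sphere with fraction f = 0.5:
P = [sin((1−f)δ)·A + sin(fδ)·B] / sin δ = 0.6748·A + 0.6748·B in Cartesian coordinates,
giving P = (0.5299, -0.4038, 0.7458), i.e. latitude 48.23°, longitude -37.31°.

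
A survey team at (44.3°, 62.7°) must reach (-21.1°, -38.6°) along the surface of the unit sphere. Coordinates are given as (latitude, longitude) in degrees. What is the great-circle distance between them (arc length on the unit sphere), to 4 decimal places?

With latitudes φ₁ = 44.300°, φ₂ = -21.100° and longitude difference Δλ = -101.300°:
cos c = sin φ₁ sin φ₂ + cos φ₁ cos φ₂ cos Δλ = (0.6984)(-0.3600) + (0.7157)(0.9330)(-0.1959) = -0.38226,
so c = arccos(-0.38226) = 1.96304 rad.
On the unit sphere the arc length equals the central angle: 1.9630.

1.9630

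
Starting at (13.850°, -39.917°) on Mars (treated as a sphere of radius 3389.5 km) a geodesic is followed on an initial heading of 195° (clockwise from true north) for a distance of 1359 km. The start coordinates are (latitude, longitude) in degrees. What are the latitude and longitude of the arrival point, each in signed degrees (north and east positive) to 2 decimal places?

-8.37°, -45.78°

Angular distance δ = d/R = 1359/3389.5 = 0.40094 rad; initial bearing θ = 3.4034 rad.
sin φ₂ = sin φ₁ cos δ + cos φ₁ sin δ cos θ = (0.2394)(0.9207) + (0.9709)(0.3903)(-0.9659) = -0.1456, so φ₂ = -8.37°.
Δλ = atan2(sin θ sin δ cos φ₁, cos δ − sin φ₁ sin φ₂) = atan2(-0.0981, 0.9556) = -5.860°.
λ₂ = -39.917° − 5.860° = -45.78°.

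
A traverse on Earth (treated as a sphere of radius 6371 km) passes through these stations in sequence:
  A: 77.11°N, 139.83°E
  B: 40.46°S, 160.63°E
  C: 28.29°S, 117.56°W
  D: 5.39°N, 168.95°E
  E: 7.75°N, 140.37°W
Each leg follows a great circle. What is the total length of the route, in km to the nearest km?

Leg A→B: central angle 2.0645 rad, distance 13153.0 km.
Leg B→C: central angle 1.1560 rad, distance 7365.0 km.
Leg C→D: central angle 1.3647 rad, distance 8694.7 km.
Leg D→E: central angle 0.8792 rad, distance 5601.5 km.
Total: 13153.0 + 7365.0 + 8694.7 + 5601.5 ≈ 34814 km.

34814 km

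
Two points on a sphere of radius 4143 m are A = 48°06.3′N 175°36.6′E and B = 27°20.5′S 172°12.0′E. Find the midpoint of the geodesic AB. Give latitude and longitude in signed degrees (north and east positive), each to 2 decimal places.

10.39°, 173.66°

Central angle δ = 1.3179 rad. Interpolating on the sphere with fraction f = 0.5:
P = [sin((1−f)δ)·A + sin(fδ)·B] / sin δ = 0.6324·A + 0.6324·B in Cartesian coordinates,
giving P = (-0.9776, 0.1086, 0.1803), i.e. latitude 10.39°, longitude 173.66°.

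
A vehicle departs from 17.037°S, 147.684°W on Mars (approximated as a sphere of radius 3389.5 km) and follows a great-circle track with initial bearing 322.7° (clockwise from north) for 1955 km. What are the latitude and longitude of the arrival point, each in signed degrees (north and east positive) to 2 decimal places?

9.74°, -167.27°

Angular distance δ = d/R = 1955/3389.5 = 0.57678 rad; initial bearing θ = 5.6322 rad.
sin φ₂ = sin φ₁ cos δ + cos φ₁ sin δ cos θ = (-0.2930)(0.8382) + (0.9561)(0.5453)(0.7955) = 0.1692, so φ₂ = 9.74°.
Δλ = atan2(sin θ sin δ cos φ₁, cos δ − sin φ₁ sin φ₂) = atan2(-0.3160, 0.8878) = -19.591°.
λ₂ = -147.684° − 19.591° = -167.27°.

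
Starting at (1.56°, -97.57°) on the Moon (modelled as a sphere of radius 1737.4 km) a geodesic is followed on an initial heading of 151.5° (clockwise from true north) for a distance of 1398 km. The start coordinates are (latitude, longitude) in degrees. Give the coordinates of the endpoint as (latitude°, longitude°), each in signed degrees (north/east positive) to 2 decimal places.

Angular distance δ = d/R = 1398/1737.4 = 0.80465 rad; initial bearing θ = 2.6442 rad.
sin φ₂ = sin φ₁ cos δ + cos φ₁ sin δ cos θ = (0.0272)(0.6934) + (0.9996)(0.7206)(-0.8788) = -0.6142, so φ₂ = -37.89°.
Δλ = atan2(sin θ sin δ cos φ₁, cos δ − sin φ₁ sin φ₂) = atan2(0.3437, 0.7101) = 25.829°.
λ₂ = -97.570° + 25.829° = -71.74°.

-37.89°, -71.74°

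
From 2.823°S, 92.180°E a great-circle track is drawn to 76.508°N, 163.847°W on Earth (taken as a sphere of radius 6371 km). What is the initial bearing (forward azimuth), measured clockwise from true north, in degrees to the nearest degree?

With φ₁ = -0.0493, φ₂ = 1.3353, Δλ = 1.8147 rad, the forward-azimuth formula gives
θ = atan2( sin Δλ cos φ₂ , cos φ₁ sin φ₂ − sin φ₁ cos φ₂ cos Δλ ) = atan2(0.2264, 0.9684) = 13.16°.
So the initial bearing is 13°.

13°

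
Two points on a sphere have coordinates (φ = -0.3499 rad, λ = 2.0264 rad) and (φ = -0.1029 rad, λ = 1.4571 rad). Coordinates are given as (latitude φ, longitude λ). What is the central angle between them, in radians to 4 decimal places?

0.6054 rad

Let φ₁ = -0.3499 rad, φ₂ = -0.1029 rad, and Δλ = -0.5693 rad.
Haversine: a = sin²(Δφ/2) + cos φ₁ cos φ₂ sin²(Δλ/2) = 0.0152 + (0.9394)(0.9947)(0.0789) = 0.08887.
Central angle c = 2·arcsin(√a) = 0.60541 rad.
So the angular separation is 0.6054 rad.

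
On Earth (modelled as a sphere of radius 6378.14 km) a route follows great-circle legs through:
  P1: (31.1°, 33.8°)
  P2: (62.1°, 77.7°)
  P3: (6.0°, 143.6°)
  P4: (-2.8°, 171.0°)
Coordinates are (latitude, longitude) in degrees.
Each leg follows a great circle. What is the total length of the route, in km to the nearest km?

Leg P1→P2: central angle 0.7300 rad, distance 4655.8 km.
Leg P2→P3: central angle 1.2845 rad, distance 8192.7 km.
Leg P3→P4: central angle 0.5016 rad, distance 3199.6 km.
Total: 4655.8 + 8192.7 + 3199.6 ≈ 16048 km.

16048 km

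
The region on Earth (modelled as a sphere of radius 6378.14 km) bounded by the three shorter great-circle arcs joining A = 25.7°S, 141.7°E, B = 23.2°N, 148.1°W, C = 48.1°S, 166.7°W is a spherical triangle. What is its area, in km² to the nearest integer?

25568587 km²

Side lengths (central angles): a = 1.2781, b = 0.8002, c = 1.4609 rad; semiperimeter s = 1.7696.
By l'Huilier's theorem, tan(E/4) = √[tan(s/2) tan((s−a)/2) tan((s−b)/2) tan((s−c)/2)], giving spherical excess E = 0.6285 rad.
Area = E·R² = 0.6285 × (6378.14)² ≈ 25568587 km².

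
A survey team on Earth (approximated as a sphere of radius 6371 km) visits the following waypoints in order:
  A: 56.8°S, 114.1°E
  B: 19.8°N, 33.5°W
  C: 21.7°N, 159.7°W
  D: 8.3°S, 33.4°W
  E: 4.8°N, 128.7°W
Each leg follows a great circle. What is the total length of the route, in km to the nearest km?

52436 km

Leg A→B: central angle 2.3723 rad, distance 15114.2 km.
Leg B→C: central angle 1.9726 rad, distance 12567.3 km.
Leg C→D: central angle 2.2114 rad, distance 14088.8 km.
Leg D→E: central angle 1.6741 rad, distance 10666.0 km.
Total: 15114.2 + 12567.3 + 14088.8 + 10666.0 ≈ 52436 km.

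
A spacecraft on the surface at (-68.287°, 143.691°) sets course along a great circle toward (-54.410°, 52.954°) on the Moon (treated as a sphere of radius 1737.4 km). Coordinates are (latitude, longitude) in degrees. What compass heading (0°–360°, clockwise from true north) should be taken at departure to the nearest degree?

242°

Δλ = -90.737° = -1.5837 rad.
y = sin Δλ · cos φ₂ = (-0.9999)(0.5820) = -0.5819
x = cos φ₁ sin φ₂ − sin φ₁ cos φ₂ cos Δλ = (0.3700)(-0.8132) − (-0.9290)(0.5820)(-0.0129) = -0.3078
θ = atan2(y, x) = -117.88°; adding 360° gives 242°.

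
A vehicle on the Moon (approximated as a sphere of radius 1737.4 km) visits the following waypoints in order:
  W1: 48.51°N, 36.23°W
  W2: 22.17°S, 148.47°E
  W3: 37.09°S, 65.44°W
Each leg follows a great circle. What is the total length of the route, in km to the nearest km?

8068 km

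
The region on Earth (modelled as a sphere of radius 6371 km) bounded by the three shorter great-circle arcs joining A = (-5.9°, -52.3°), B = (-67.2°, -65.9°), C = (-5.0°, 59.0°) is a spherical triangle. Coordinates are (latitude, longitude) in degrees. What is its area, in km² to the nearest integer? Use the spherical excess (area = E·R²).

56960052 km²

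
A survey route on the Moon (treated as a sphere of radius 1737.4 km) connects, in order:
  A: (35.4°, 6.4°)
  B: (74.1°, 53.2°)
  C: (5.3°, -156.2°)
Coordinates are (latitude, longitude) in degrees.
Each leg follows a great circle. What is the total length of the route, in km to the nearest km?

4346 km

Leg A→B: central angle 0.7813 rad, distance 1357.5 km.
Leg B→C: central angle 1.7202 rad, distance 2988.6 km.
Total: 1357.5 + 2988.6 ≈ 4346 km.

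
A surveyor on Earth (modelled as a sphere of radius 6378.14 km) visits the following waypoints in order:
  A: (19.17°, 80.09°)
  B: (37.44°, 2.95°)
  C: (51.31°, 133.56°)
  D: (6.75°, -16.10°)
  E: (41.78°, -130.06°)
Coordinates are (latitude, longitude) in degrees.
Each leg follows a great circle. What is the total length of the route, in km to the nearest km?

41077 km

Leg A→B: central angle 1.1955 rad, distance 7625.1 km.
Leg B→C: central angle 1.4188 rad, distance 9049.1 km.
Leg C→D: central angle 2.0309 rad, distance 12953.2 km.
Leg D→E: central angle 1.7951 rad, distance 11449.4 km.
Total: 7625.1 + 9049.1 + 12953.2 + 11449.4 ≈ 41077 km.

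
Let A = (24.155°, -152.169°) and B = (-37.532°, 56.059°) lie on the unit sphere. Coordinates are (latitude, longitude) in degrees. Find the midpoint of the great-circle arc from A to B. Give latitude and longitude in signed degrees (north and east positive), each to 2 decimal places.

-24.86°, 147.51°

The central angle between A and B is δ = 2.6612 rad.
With f = 0.5, the slerp weights are sin((1−f)δ)/sin δ = 2.1018 and sin(fδ)/sin δ = 2.1018.
Weighted sum of the unit vectors: (2.1018)·(-0.8069,-0.4260,0.4092) + (2.1018)·(0.4428,0.6579,-0.6092) = (-0.7653, 0.4874, -0.4204).
Converting back: φ = atan2(z, √(x²+y²)) = -24.86°, λ = atan2(y, x) = 147.51°.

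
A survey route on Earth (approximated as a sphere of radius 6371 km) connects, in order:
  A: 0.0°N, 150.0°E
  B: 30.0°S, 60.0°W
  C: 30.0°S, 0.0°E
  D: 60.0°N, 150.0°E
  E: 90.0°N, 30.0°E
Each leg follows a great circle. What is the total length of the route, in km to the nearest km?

40454 km

Leg A→B: central angle 2.4189 rad, distance 15410.5 km.
Leg B→C: central angle 0.8957 rad, distance 5706.3 km.
Leg C→D: central angle 2.5116 rad, distance 16001.2 km.
Leg D→E: central angle 0.5236 rad, distance 3335.8 km.
Total: 15410.5 + 5706.3 + 16001.2 + 3335.8 ≈ 40454 km.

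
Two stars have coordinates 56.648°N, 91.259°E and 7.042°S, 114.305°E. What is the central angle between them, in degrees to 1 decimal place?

Let φ₁ = 0.9887 rad, φ₂ = -0.1229 rad, and Δλ = 0.4022 rad.
Haversine: a = sin²(Δφ/2) + cos φ₁ cos φ₂ sin²(Δλ/2) = 0.2784 + (0.5498)(0.9925)(0.0399) = 0.30016.
Central angle c = 2·arcsin(√a) = 1.15963 rad.
So the angular separation is 66.4°.

66.4°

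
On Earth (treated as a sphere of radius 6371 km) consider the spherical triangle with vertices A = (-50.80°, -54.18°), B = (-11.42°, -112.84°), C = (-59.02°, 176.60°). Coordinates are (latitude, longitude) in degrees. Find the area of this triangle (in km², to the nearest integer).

Side lengths (central angles): a = 1.2263, b = 1.0943, c = 1.0751 rad; semiperimeter s = 1.6979.
By l'Huilier's theorem, tan(E/4) = √[tan(s/2) tan((s−a)/2) tan((s−b)/2) tan((s−c)/2)], giving spherical excess E = 0.6554 rad.
Area = E·R² = 0.6554 × (6371)² ≈ 26604238 km².

26604238 km²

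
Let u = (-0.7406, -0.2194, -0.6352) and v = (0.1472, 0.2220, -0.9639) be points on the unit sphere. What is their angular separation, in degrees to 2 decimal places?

u·v = 0.4545; |u| = 1.0001, |v| = 1.0000.
cos θ = (u·v)/(|u||v|) = 0.4545, so θ = 62.97°.

62.97°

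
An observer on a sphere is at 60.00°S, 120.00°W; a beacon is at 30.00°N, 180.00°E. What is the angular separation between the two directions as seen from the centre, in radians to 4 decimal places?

1.7890 rad

With latitudes φ₁ = -60.000°, φ₂ = 30.000° and longitude difference Δλ = -60.000°:
cos c = sin φ₁ sin φ₂ + cos φ₁ cos φ₂ cos Δλ = (-0.8660)(0.5000) + (0.5000)(0.8660)(0.5000) = -0.21651,
so c = arccos(-0.21651) = 1.78903 rad.
So the angular separation is 1.7890 rad.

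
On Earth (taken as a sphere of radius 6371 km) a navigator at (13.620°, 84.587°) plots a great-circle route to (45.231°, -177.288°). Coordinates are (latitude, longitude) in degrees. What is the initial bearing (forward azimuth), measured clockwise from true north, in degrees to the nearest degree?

44°

With φ₁ = 0.2377, φ₂ = 0.7894, Δλ = 1.7126 rad, the forward-azimuth formula gives
θ = atan2( sin Δλ cos φ₂ , cos φ₁ sin φ₂ − sin φ₁ cos φ₂ cos Δλ ) = atan2(0.6972, 0.7134) = 44.34°.
So the initial bearing is 44°.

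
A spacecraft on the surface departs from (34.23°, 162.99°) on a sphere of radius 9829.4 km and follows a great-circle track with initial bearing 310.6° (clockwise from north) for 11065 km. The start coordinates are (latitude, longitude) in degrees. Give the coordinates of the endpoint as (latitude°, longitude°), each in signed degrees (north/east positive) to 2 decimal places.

Angular distance δ = d/R = 11065/9829.4 = 1.12570 rad; initial bearing θ = 5.4210 rad.
sin φ₂ = sin φ₁ cos δ + cos φ₁ sin δ cos θ = (0.5625)(0.4305) + (0.8268)(0.9026)(0.6508) = 0.7278, so φ₂ = 46.70°.
Δλ = atan2(sin θ sin δ cos φ₁, cos δ − sin φ₁ sin φ₂) = atan2(-0.5666, 0.0211) = -87.864°.
λ₂ = 162.990° − 87.864° = 75.13°.

46.70°, 75.13°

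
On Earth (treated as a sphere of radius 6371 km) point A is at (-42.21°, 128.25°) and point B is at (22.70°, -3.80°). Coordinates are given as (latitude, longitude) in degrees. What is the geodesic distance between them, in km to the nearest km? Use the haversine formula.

15101 km

In radians: φ₁ = -0.7367, φ₂ = 0.3962, Δλ = -132.050° = -2.3047 rad.
Haversine: a = sin²(Δφ/2) + cos φ₁ cos φ₂ sin²(Δλ/2) = 0.2880 + (0.7407)(0.9225)(0.8349) = 0.85847.
Central angle c = 2·arcsin(√a) = 2.37020 rad.
Distance = R·c = 6371 × 2.3702 ≈ 15101 km.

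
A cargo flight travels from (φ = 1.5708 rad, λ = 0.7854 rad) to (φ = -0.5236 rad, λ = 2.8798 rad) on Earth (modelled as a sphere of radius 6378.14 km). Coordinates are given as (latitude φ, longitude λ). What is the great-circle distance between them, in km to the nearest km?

In radians: φ₁ = 1.5708, φ₂ = -0.5236, Δλ = 120.000° = 2.0944 rad.
cos c = sin φ₁ sin φ₂ + cos φ₁ cos φ₂ cos Δλ = (1.0000)(-0.5000) + (-0.0000)(0.8660)(-0.5000) = -0.50000,
so c = arccos(-0.50000) = 2.09439 rad.
Distance = R·c = 6378.14 × 2.0944 ≈ 13358 km.

13358 km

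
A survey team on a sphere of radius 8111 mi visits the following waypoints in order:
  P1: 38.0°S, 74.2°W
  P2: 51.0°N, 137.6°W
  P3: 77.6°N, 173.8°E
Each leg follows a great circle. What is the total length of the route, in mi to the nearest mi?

19369 mi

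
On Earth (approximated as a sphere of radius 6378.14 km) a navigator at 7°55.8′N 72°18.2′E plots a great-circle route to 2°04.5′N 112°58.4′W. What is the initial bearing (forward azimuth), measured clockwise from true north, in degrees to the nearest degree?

28°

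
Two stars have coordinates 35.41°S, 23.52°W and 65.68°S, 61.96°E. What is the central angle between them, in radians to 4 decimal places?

With latitudes φ₁ = -35.410°, φ₂ = -65.680° and longitude difference Δλ = 85.480°:
cos c = sin φ₁ sin φ₂ + cos φ₁ cos φ₂ cos Δλ = (-0.5794)(-0.9113) + (0.8150)(0.4118)(0.0788) = 0.55446,
so c = arccos(0.55446) = 0.98309 rad.
So the angular separation is 0.9831 rad.

0.9831 rad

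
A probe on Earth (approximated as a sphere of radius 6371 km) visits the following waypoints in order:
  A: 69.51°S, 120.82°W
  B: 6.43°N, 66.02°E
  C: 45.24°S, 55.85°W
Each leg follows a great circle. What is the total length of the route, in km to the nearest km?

25957 km

Leg A→B: central angle 2.0379 rad, distance 12983.2 km.
Leg B→C: central angle 2.0364 rad, distance 12973.9 km.
Total: 12983.2 + 12973.9 ≈ 25957 km.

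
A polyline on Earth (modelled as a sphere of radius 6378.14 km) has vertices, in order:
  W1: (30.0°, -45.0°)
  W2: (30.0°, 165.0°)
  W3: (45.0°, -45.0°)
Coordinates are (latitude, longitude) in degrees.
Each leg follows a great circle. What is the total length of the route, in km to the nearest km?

23792 km

Leg W1→W2: central angle 1.9818 rad, distance 12640.1 km.
Leg W2→W3: central angle 1.7485 rad, distance 11152.2 km.
Total: 12640.1 + 11152.2 ≈ 23792 km.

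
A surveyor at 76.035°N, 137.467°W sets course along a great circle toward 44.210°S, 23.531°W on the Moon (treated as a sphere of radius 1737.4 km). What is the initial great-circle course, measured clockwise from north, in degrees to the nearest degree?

Δλ = 113.936° = 1.9886 rad.
y = sin Δλ · cos φ₂ = (0.9140)(0.7168) = 0.6551
x = cos φ₁ sin φ₂ − sin φ₁ cos φ₂ cos Δλ = (0.2413)(-0.6973) − (0.9704)(0.7168)(-0.4057) = 0.1139
θ = atan2(y, x) = 80.13°, so the bearing is 80°.

80°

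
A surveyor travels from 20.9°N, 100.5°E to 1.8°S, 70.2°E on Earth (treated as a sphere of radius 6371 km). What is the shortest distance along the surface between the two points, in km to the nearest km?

In radians: φ₁ = 0.3648, φ₂ = -0.0314, Δλ = -30.300° = -0.5288 rad.
Haversine: a = sin²(Δφ/2) + cos φ₁ cos φ₂ sin²(Δλ/2) = 0.0387 + (0.9342)(0.9995)(0.0683) = 0.10251.
Central angle c = 2·arcsin(√a) = 0.65181 rad.
Distance = R·c = 6371 × 0.6518 ≈ 4153 km.

4153 km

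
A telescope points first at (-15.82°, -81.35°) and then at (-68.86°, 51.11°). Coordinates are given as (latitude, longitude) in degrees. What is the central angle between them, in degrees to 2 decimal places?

With latitudes φ₁ = -15.820°, φ₂ = -68.860° and longitude difference Δλ = 132.460°:
cos c = sin φ₁ sin φ₂ + cos φ₁ cos φ₂ cos Δλ = (-0.2726)(-0.9327) + (0.9621)(0.3606)(-0.6751) = 0.02003,
so c = arccos(0.02003) = 1.55077 rad.
So the angular separation is 88.85°.

88.85°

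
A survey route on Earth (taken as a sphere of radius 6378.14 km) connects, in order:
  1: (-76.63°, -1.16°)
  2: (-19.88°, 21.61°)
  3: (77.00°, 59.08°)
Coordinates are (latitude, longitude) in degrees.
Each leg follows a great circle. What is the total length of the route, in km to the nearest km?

17512 km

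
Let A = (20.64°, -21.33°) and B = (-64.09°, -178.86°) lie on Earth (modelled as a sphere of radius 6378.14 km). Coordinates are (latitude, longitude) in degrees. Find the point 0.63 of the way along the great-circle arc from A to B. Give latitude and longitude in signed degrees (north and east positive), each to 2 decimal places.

-60.66°, -49.48°

The central angle between A and B is δ = 2.3391 rad.
With f = 0.63, the slerp weights are sin((1−f)δ)/sin δ = 1.0589 and sin(fδ)/sin δ = 1.3841.
Weighted sum of the unit vectors: (1.0589)·(0.8717,-0.3404,0.3525) + (1.3841)·(-0.4369,-0.0087,-0.8995) = (0.3183, -0.3725, -0.8717).
Converting back: φ = atan2(z, √(x²+y²)) = -60.66°, λ = atan2(y, x) = -49.48°.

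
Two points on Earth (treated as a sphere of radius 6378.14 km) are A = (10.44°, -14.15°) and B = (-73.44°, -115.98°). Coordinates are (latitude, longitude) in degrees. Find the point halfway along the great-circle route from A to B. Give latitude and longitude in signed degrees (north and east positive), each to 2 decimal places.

-38.82°, -30.93°

Central angle δ = 1.8041 rad. Interpolating on the sphere with fraction f = 0.5:
P = [sin((1−f)δ)·A + sin(fδ)·B] / sin δ = 0.8064·A + 0.8064·B in Cartesian coordinates,
giving P = (0.6683, -0.4005, -0.6268), i.e. latitude -38.82°, longitude -30.93°.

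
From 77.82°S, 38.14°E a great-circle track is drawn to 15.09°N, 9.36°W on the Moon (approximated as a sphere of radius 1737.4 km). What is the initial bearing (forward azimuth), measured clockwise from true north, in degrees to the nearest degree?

314°

Δλ = -47.500° = -0.8290 rad.
y = sin Δλ · cos φ₂ = (-0.7373)(0.9655) = -0.7119
x = cos φ₁ sin φ₂ − sin φ₁ cos φ₂ cos Δλ = (0.2110)(0.2603) − (-0.9775)(0.9655)(0.6756) = 0.6925
θ = atan2(y, x) = -45.79°; adding 360° gives 314°.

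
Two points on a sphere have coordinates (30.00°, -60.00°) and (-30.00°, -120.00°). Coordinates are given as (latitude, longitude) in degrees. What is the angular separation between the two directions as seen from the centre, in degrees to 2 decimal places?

82.82°

With latitudes φ₁ = 30.000°, φ₂ = -30.000° and longitude difference Δλ = -60.000°:
cos c = sin φ₁ sin φ₂ + cos φ₁ cos φ₂ cos Δλ = (0.5000)(-0.5000) + (0.8660)(0.8660)(0.5000) = 0.12500,
so c = arccos(0.12500) = 1.44547 rad.
So the angular separation is 82.82°.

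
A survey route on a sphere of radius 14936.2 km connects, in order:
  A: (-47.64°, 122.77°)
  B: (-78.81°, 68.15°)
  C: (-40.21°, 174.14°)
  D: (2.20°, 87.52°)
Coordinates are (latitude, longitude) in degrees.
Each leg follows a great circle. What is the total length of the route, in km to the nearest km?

Leg A→B: central angle 0.6425 rad, distance 9596.9 km.
Leg B→C: central angle 0.9366 rad, distance 13989.9 km.
Leg C→D: central angle 1.5506 rad, distance 23159.9 km.
Total: 9596.9 + 13989.9 + 23159.9 ≈ 46747 km.

46747 km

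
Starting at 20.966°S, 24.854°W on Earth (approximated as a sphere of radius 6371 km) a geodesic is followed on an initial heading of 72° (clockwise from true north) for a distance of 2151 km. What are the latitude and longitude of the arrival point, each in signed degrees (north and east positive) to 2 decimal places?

Angular distance δ = d/R = 2151/6371 = 0.33762 rad; initial bearing θ = 1.2566 rad.
sin φ₂ = sin φ₁ cos δ + cos φ₁ sin δ cos θ = (-0.3578)(0.9435) + (0.9338)(0.3312)(0.3090) = -0.2420, so φ₂ = -14.01°.
Δλ = atan2(sin θ sin δ cos φ₁, cos δ − sin φ₁ sin φ₂) = atan2(0.2942, 0.8569) = 18.947°.
λ₂ = -24.854° + 18.947° = -5.91°.

-14.01°, -5.91°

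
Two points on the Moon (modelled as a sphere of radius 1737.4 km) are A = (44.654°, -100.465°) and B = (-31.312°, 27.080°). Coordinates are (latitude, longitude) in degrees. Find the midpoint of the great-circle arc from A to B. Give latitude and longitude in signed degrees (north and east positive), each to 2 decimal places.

Central angle δ = 2.3974 rad. Interpolating on the sphere with fraction f = 0.5:
P = [sin((1−f)δ)·A + sin(fδ)·B] / sin δ = 1.3752·A + 1.3752·B in Cartesian coordinates,
giving P = (0.8684, -0.4271, 0.2518), i.e. latitude 14.59°, longitude -26.19°.

14.59°, -26.19°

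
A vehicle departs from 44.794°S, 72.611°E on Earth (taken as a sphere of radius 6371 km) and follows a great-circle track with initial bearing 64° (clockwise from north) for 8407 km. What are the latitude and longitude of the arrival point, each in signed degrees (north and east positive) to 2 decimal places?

Angular distance δ = d/R = 8407/6371 = 1.31957 rad; initial bearing θ = 1.1170 rad.
sin φ₂ = sin φ₁ cos δ + cos φ₁ sin δ cos θ = (-0.7046)(0.2486) + (0.7096)(0.9686)(0.4384) = 0.1262, so φ₂ = 7.25°.
Δλ = atan2(sin θ sin δ cos φ₁, cos δ − sin φ₁ sin φ₂) = atan2(0.6178, 0.3375) = 61.353°.
λ₂ = 72.611° + 61.353° = 133.96°.

7.25°, 133.96°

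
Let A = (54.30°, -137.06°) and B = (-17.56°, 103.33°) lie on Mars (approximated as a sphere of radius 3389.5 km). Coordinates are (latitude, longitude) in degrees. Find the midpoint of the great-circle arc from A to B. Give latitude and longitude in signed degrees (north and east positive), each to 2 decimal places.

Central angle δ = 2.1175 rad. Interpolating on the sphere with fraction f = 0.5:
P = [sin((1−f)δ)·A + sin(fδ)·B] / sin δ = 1.0205·A + 1.0205·B in Cartesian coordinates,
giving P = (-0.6603, 0.5411, 0.5208), i.e. latitude 31.39°, longitude 140.67°.

31.39°, 140.67°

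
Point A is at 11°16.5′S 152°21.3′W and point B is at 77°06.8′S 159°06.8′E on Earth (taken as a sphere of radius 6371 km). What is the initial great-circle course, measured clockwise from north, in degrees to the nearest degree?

190°

With φ₁ = -0.1968, φ₂ = -1.3459, Δλ = -0.8470 rad, the forward-azimuth formula gives
θ = atan2( sin Δλ cos φ₂ , cos φ₁ sin φ₂ − sin φ₁ cos φ₂ cos Δλ ) = atan2(-0.1671, -0.9271) = -169.78°.
Adding 360° brings this into [0°, 360°): 190°.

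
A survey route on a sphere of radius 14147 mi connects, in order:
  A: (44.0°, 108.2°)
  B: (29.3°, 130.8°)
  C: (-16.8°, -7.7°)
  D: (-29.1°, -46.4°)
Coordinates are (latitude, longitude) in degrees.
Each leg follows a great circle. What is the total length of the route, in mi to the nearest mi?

Leg A→B: central angle 0.4050 rad, distance 5729.7 mi.
Leg B→C: central angle 2.4445 rad, distance 34582.3 mi.
Leg C→D: central angle 0.6545 rad, distance 9258.6 mi.
Total: 5729.7 + 34582.3 + 9258.6 ≈ 49571 mi.

49571 mi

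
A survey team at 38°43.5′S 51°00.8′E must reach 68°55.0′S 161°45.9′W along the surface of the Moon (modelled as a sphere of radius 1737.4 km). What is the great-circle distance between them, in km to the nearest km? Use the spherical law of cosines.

In radians: φ₁ = -0.6759, φ₂ = -1.2028, Δλ = 147.222° = 2.5695 rad.
cos c = sin φ₁ sin φ₂ + cos φ₁ cos φ₂ cos Δλ = (-0.6256)(-0.9331) + (0.7802)(0.3597)(-0.8408) = 0.34775,
so c = arccos(0.34775) = 1.21563 rad.
Distance = R·c = 1737.4 × 1.2156 ≈ 2112 km.

2112 km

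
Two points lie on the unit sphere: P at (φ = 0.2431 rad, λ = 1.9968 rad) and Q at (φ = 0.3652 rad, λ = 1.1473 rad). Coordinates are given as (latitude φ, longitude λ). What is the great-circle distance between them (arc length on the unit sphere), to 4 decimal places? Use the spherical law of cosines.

0.8167

With latitudes φ₁ = 13.929°, φ₂ = 20.924° and longitude difference Δλ = -48.673°:
cos c = sin φ₁ sin φ₂ + cos φ₁ cos φ₂ cos Δλ = (0.2407)(0.3571) + (0.9706)(0.9341)(0.6604) = 0.68464,
so c = arccos(0.68464) = 0.81669 rad.
On the unit sphere the arc length equals the central angle: 0.8167.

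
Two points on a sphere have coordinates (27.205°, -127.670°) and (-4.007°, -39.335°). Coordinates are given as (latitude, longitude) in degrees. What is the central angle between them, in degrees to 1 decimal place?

In radians: φ₁ = 0.4748, φ₂ = -0.0699, Δλ = 88.335° = 1.5417 rad.
Haversine: a = sin²(Δφ/2) + cos φ₁ cos φ₂ sin²(Δλ/2) = 0.0724 + (0.8894)(0.9976)(0.4855) = 0.50308.
Central angle c = 2·arcsin(√a) = 1.57696 rad.
So the angular separation is 90.4°.

90.4°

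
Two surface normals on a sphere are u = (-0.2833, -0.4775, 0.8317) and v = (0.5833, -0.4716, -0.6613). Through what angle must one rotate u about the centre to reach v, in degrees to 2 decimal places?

u·v = -0.4901; |u| = 1.0000, |v| = 1.0000.
cos θ = (u·v)/(|u||v|) = -0.4901, so θ = 119.35°.

119.35°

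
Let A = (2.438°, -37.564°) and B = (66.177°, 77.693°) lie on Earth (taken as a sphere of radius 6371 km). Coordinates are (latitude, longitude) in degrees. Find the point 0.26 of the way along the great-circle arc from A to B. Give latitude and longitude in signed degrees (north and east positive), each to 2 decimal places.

25.89°, -27.45°

The central angle between A and B is δ = 1.7045 rad.
With f = 0.26, the slerp weights are sin((1−f)δ)/sin δ = 0.9611 and sin(fδ)/sin δ = 0.4327.
Weighted sum of the unit vectors: (0.9611)·(0.7920,-0.6091,0.0425) + (0.4327)·(0.0861,0.3946,0.9148) = (0.7984, -0.4146, 0.4367).
Converting back: φ = atan2(z, √(x²+y²)) = 25.89°, λ = atan2(y, x) = -27.45°.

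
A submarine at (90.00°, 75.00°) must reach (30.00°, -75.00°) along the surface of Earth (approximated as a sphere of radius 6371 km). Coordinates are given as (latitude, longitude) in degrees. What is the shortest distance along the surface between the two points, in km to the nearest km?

In radians: φ₁ = 1.5708, φ₂ = 0.5236, Δλ = -150.000° = -2.6180 rad.
Haversine: a = sin²(Δφ/2) + cos φ₁ cos φ₂ sin²(Δλ/2) = 0.2500 + (0.0000)(0.8660)(0.9330) = 0.25000.
Central angle c = 2·arcsin(√a) = 1.04720 rad.
Distance = R·c = 6371 × 1.0472 ≈ 6672 km.

6672 km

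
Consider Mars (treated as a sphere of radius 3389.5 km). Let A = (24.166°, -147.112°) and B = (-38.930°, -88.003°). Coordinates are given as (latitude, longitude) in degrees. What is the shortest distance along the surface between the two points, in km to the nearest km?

4960 km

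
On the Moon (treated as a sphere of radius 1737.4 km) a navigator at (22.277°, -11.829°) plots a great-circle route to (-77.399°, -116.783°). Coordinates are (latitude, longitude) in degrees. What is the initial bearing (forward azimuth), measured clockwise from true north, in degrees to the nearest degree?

193°

Δλ = -104.954° = -1.8318 rad.
y = sin Δλ · cos φ₂ = (-0.9661)(0.2182) = -0.2108
x = cos φ₁ sin φ₂ − sin φ₁ cos φ₂ cos Δλ = (0.9254)(-0.9759) − (0.3791)(0.2182)(-0.2580) = -0.8817
θ = atan2(y, x) = -166.56°; adding 360° gives 193°.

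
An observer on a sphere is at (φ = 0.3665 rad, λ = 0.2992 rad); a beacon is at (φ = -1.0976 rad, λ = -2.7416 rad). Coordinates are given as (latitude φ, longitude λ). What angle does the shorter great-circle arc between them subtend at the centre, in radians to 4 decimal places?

In radians: φ₁ = 0.3665, φ₂ = -1.0976, Δλ = -174.225° = -3.0408 rad.
cos c = sin φ₁ sin φ₂ + cos φ₁ cos φ₂ cos Δλ = (0.3584)(-0.8901) + (0.9336)(0.4557)(-0.9949) = -0.74228,
so c = arccos(-0.74228) = 2.40726 rad.
So the angular separation is 2.4073 rad.

2.4073 rad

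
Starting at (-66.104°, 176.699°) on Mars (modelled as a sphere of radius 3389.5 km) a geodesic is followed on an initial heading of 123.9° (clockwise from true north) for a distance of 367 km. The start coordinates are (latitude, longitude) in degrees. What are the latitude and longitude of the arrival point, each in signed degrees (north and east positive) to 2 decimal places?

-68.96°, -168.83°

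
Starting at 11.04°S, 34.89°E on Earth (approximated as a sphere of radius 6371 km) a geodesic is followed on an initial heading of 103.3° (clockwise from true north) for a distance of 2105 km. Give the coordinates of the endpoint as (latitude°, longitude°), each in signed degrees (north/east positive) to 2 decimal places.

Angular distance δ = d/R = 2105/6371 = 0.33040 rad; initial bearing θ = 1.8029 rad.
sin φ₂ = sin φ₁ cos δ + cos φ₁ sin δ cos θ = (-0.1915)(0.9459) + (0.9815)(0.3244)(-0.2300) = -0.2544, so φ₂ = -14.74°.
Δλ = atan2(sin θ sin δ cos φ₁, cos δ − sin φ₁ sin φ₂) = atan2(0.3099, 0.8972) = 19.054°.
λ₂ = 34.890° + 19.054° = 53.94°.

-14.74°, 53.94°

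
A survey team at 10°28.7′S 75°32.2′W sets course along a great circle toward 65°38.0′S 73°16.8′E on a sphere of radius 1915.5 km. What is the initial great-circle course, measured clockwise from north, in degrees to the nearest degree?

167°

Δλ = 148.817° = 2.5973 rad.
y = sin Δλ · cos φ₂ = (0.5178)(0.4126) = 0.2136
x = cos φ₁ sin φ₂ − sin φ₁ cos φ₂ cos Δλ = (0.9833)(-0.9109) − (-0.1819)(0.4126)(-0.8555) = -0.9599
θ = atan2(y, x) = 167.45°, so the bearing is 167°.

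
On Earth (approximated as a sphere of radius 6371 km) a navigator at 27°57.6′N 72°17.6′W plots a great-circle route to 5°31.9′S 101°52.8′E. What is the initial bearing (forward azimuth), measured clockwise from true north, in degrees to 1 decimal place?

14.9°

Δλ = 174.173° = 3.0399 rad.
y = sin Δλ · cos φ₂ = (0.1015)(0.9953) = 0.1010
x = cos φ₁ sin φ₂ − sin φ₁ cos φ₂ cos Δλ = (0.8833)(-0.0964) − (0.4689)(0.9953)(-0.9948) = 0.3791
θ = atan2(y, x) = 14.92°, so the bearing is 14.9°.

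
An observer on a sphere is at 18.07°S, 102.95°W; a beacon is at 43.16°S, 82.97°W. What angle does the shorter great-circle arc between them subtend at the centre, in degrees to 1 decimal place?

With latitudes φ₁ = -18.070°, φ₂ = -43.160° and longitude difference Δλ = 19.980°:
cos c = sin φ₁ sin φ₂ + cos φ₁ cos φ₂ cos Δλ = (-0.3102)(-0.6840) + (0.9507)(0.7294)(0.9398) = 0.86390,
so c = arccos(0.86390) = 0.52783 rad.
So the angular separation is 30.2°.

30.2°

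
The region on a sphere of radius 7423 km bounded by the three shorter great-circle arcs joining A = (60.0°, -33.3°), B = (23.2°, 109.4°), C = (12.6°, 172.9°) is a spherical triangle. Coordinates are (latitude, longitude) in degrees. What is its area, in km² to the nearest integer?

66803177 km²

Side lengths (central angles): a = 1.0631, b = 1.8223, c = 1.5952 rad; semiperimeter s = 2.2403.
By l'Huilier's theorem, tan(E/4) = √[tan(s/2) tan((s−a)/2) tan((s−b)/2) tan((s−c)/2)], giving spherical excess E = 1.2124 rad.
Area = E·R² = 1.2124 × (7423)² ≈ 66803177 km².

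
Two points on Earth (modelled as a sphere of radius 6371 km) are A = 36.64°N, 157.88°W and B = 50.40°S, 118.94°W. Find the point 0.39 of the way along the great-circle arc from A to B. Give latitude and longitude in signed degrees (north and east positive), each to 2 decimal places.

2.45°, -144.06°

Central angle δ = 1.6328 rad. Interpolating on the sphere with fraction f = 0.39:
P = [sin((1−f)δ)·A + sin(fδ)·B] / sin δ = 0.8409·A + 0.5958·B in Cartesian coordinates,
giving P = (-0.8089, -0.5864, 0.0428), i.e. latitude 2.45°, longitude -144.06°.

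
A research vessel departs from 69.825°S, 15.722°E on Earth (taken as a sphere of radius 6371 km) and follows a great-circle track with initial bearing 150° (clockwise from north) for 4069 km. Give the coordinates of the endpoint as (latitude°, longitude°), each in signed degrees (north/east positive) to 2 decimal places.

-68.70°, 140.59°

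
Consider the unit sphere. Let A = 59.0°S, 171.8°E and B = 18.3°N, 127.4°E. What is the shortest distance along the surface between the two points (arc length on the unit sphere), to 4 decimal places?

In radians: φ₁ = -1.0297, φ₂ = 0.3194, Δλ = -44.400° = -0.7749 rad.
cos c = sin φ₁ sin φ₂ + cos φ₁ cos φ₂ cos Δλ = (-0.8572)(0.3140) + (0.5150)(0.9494)(0.7145) = 0.08023,
so c = arccos(0.08023) = 1.49048 rad.
On the unit sphere the arc length equals the central angle: 1.4905.

1.4905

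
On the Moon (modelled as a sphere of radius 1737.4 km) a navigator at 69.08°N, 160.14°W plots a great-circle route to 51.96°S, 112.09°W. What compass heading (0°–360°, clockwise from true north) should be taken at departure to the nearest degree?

145°

With φ₁ = 1.2057, φ₂ = -0.9069, Δλ = 0.8386 rad, the forward-azimuth formula gives
θ = atan2( sin Δλ cos φ₂ , cos φ₁ sin φ₂ − sin φ₁ cos φ₂ cos Δλ ) = atan2(0.4583, -0.6660) = 145.47°.
So the initial bearing is 145°.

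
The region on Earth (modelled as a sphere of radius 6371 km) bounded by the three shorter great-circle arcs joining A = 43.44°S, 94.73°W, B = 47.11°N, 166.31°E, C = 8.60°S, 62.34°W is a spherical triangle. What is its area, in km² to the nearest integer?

Side lengths (central angles): a = 2.1581, b = 0.7826, c = 2.1904 rad; semiperimeter s = 2.5656.
By l'Huilier's theorem, tan(E/4) = √[tan(s/2) tan((s−a)/2) tan((s−b)/2) tan((s−c)/2)], giving spherical excess E = 1.5389 rad.
Area = E·R² = 1.5389 × (6371)² ≈ 62461736 km².

62461736 km²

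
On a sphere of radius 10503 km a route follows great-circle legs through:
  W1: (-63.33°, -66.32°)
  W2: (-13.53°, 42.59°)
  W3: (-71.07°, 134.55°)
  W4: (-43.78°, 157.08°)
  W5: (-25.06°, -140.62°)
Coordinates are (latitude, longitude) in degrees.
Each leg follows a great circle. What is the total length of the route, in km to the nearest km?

45233 km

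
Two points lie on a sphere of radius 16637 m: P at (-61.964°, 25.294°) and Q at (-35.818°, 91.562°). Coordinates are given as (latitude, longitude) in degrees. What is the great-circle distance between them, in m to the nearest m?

With latitudes φ₁ = -61.964°, φ₂ = -35.818° and longitude difference Δλ = 66.268°:
Haversine: a = sin²(Δφ/2) + cos φ₁ cos φ₂ sin²(Δλ/2) = 0.0512 + (0.4700)(0.8109)(0.2988) = 0.16503.
Central angle c = 2·arcsin(√a) = 0.83668 rad.
Distance = R·c = 16637 × 0.8367 ≈ 13920 m.

13920 m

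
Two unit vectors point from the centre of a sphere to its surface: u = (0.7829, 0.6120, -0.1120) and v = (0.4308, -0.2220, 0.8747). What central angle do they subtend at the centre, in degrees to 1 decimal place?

u·v = 0.1034; |u| = 1.0000, |v| = 1.0000.
cos θ = (u·v)/(|u||v|) = 0.1034, so θ = 84.1°.

84.1°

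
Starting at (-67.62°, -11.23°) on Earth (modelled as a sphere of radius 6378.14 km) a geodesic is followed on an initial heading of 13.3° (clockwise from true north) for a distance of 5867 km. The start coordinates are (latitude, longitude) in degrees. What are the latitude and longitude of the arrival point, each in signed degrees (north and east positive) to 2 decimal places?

Angular distance δ = d/R = 5867/6378.14 = 0.91986 rad; initial bearing θ = 0.2321 rad.
sin φ₂ = sin φ₁ cos δ + cos φ₁ sin δ cos θ = (-0.9247)(0.6059) + (0.3807)(0.7955)(0.9732) = -0.2655, so φ₂ = -15.40°.
Δλ = atan2(sin θ sin δ cos φ₁, cos δ − sin φ₁ sin φ₂) = atan2(0.0697, 0.3604) = 10.942°.
λ₂ = -11.230° + 10.942° = -0.29°.

-15.40°, -0.29°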